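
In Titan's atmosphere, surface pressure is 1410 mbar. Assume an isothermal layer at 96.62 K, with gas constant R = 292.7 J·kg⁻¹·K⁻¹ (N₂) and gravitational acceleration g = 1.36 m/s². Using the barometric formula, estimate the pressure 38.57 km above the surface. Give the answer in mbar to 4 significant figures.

P ≈ 220.6 mbar

Scale height: H = RT/g = 292.7 × 96.62 / 1.36 = 20795 m.
Barometric formula: P = P₀ exp(−z/H).
z/H = 38570/20795 = 1.8548; exp(−1.8548) = 0.15648.
P = 1410 × 0.15648 = 220.64 mbar.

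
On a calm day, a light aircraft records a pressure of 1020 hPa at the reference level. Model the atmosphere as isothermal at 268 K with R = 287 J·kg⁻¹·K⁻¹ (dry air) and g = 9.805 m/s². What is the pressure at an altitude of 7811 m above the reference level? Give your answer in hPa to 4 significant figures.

Scale height: H = RT/g = 287 × 268 / 9.805 = 7844.6 m.
Barometric formula: P = P₀ exp(−z/H).
z/H = 7811.0/7844.6 = 0.99572; exp(−0.99572) = 0.36946.
P = 1020 × 0.36946 = 376.85 hPa.

P ≈ 376.8 hPa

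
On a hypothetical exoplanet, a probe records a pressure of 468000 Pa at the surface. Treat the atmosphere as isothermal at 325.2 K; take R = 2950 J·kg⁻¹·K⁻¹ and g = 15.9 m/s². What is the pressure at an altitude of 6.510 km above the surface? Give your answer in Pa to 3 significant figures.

Scale height: H = RT/g = 2950 × 325.2 / 15.9 = 60336 m.
Barometric formula: P = P₀ exp(−z/H).
z/H = 6510.0/60336 = 0.10790; exp(−0.10790) = 0.89772.
P = 468000 × 0.89772 = 420130 Pa.

P ≈ 420000 Pa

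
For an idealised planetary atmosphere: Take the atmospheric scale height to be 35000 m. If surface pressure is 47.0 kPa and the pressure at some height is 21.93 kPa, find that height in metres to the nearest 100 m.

Invert the barometric formula: z = H ln(P₀/P).
P₀/P = 47.0/21.93 = 2.1432; ln(2.1432) = 0.76230.
z = 35000 × 0.76230 = 26680 m.

z ≈ 26700 m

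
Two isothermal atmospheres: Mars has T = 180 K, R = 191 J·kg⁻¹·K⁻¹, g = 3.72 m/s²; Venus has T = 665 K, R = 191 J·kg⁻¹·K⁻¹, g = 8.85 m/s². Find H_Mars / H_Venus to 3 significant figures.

H_Mars/H_Venus ≈ 0.644

H = RT/g for each body.
H_Mars = 191 × 180 / 3.72 = 9241.9 m.
H_Venus = 191 × 665 / 8.85 = 14352 m.
H_Mars/H_Venus = 9241.9/14352 = 0.64395.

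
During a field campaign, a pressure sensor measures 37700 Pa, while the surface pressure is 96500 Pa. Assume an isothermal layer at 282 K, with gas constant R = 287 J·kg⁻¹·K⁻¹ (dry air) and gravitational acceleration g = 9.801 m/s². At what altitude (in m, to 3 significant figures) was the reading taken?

Scale height: H = RT/g = 287 × 282 / 9.801 = 8257.7 m.
Invert the barometric formula: z = H ln(P₀/P).
P₀/P = 96500/37700 = 2.5597; ln(2.5597) = 0.93989.
z = 8257.7 × 0.93989 = 7761.3 m.

z ≈ 7760 m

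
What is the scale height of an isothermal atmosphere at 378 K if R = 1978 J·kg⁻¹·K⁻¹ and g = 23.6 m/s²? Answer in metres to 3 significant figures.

H ≈ 31700 m

The scale height of an isothermal atmosphere is H = RT/g.
H = 1978 × 378 / 23.6 = 747680/23.6 = 31681 m.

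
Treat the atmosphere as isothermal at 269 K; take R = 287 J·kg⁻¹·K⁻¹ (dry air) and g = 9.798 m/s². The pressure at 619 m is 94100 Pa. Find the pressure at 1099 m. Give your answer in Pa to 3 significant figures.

Scale height: H = RT/g = 287 × 269 / 9.798 = 7879.5 m.
Between two levels, P₂ = P₁ exp(−Δz/H) with Δz = z₂ − z₁.
Δz = 1099.0 − 619.00 = 480.00 m; Δz/H = 480.00/7879.5 = 0.060918.
P₂ = 94100 × exp(−0.060918) = 94100 × 0.94090 = 88539 Pa.

P ≈ 88500 Pa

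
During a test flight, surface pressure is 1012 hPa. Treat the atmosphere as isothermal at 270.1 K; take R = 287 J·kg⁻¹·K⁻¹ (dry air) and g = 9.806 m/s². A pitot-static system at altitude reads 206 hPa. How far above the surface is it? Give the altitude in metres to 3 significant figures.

z ≈ 12600 m

Scale height: H = RT/g = 287 × 270.1 / 9.806 = 7905.2 m.
Invert the barometric formula: z = H ln(P₀/P).
P₀/P = 1012/206 = 4.9126; ln(4.9126) = 1.5918.
z = 7905.2 × 1.5918 = 12583 m.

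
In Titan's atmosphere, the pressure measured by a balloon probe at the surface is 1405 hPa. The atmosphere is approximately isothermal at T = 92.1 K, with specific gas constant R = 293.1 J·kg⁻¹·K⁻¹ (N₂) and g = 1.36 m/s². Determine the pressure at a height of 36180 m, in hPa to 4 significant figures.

Scale height: H = RT/g = 293.1 × 92.1 / 1.36 = 19849 m.
Barometric formula: P = P₀ exp(−z/H).
z/H = 36180/19849 = 1.8228; exp(−1.8228) = 0.16157.
P = 1405 × 0.16157 = 227.01 hPa.

P ≈ 227.0 hPa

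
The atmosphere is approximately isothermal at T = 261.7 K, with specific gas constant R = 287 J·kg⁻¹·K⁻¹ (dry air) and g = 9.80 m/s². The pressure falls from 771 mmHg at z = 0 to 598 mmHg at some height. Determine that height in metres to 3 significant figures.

z ≈ 1950 m

Scale height: H = RT/g = 287 × 261.7 / 9.80 = 7664.1 m.
Invert the barometric formula: z = H ln(P₀/P).
P₀/P = 771/598 = 1.2893; ln(1.2893) = 0.25410.
z = 7664.1 × 0.25410 = 1947.4 m.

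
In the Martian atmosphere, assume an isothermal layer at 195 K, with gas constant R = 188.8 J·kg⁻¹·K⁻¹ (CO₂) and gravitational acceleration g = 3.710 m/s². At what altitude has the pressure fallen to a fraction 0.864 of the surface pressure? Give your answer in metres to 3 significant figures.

Scale height: H = RT/g = 188.8 × 195 / 3.710 = 9923.5 m.
Set P/P₀ = exp(−z/H) = 0.864, so z = −H ln(0.864).
−ln(0.864) = 0.14618; z = 9923.5 × 0.14618 = 1450.6 m.

z ≈ 1450 m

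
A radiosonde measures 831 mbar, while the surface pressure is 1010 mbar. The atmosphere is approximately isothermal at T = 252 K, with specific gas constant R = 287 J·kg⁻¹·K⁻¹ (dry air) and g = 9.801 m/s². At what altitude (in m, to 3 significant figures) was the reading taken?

Scale height: H = RT/g = 287 × 252 / 9.801 = 7379.2 m.
Invert the barometric formula: z = H ln(P₀/P).
P₀/P = 1010/831 = 1.2154; ln(1.2154) = 0.19507.
z = 7379.2 × 0.19507 = 1439.5 m.

z ≈ 1440 m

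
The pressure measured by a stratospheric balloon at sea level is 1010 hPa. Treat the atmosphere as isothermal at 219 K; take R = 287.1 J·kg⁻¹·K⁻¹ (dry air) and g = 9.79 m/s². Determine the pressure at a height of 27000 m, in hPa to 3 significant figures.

Scale height: H = RT/g = 287.1 × 219 / 9.79 = 6422.4 m.
Barometric formula: P = P₀ exp(−z/H).
z/H = 27000/6422.4 = 4.2040; exp(−4.2040) = 0.014936.
P = 1010 × 0.014936 = 15.085 hPa.

P ≈ 15.1 hPa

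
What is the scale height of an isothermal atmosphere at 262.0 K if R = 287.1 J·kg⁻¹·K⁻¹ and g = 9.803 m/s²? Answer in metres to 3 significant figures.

H ≈ 7670 m

The scale height of an isothermal atmosphere is H = RT/g.
H = 287.1 × 262.0 / 9.803 = 75220/9.803 = 7673.2 m.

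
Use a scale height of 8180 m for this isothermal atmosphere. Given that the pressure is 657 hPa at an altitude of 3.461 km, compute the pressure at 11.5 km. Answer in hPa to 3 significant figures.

Between two levels, P₂ = P₁ exp(−Δz/H) with Δz = z₂ − z₁.
Δz = 11500 − 3461.0 = 8039.0 m; Δz/H = 8039.0/8180.0 = 0.98276.
P₂ = 657 × exp(−0.98276) = 657 × 0.37428 = 245.90 hPa.

P ≈ 246 hPa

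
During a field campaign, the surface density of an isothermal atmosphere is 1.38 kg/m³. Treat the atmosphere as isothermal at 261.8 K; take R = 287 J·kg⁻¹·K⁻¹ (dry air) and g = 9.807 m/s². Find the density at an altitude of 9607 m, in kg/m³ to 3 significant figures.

Scale height: H = RT/g = 287 × 261.8 / 9.807 = 7661.5 m.
In an isothermal atmosphere, density decays like pressure: ρ = ρ₀ exp(−z/H).
z/H = 9607.0/7661.5 = 1.2539; exp(−1.2539) = 0.28539.
ρ = 1.38 × 0.28539 = 0.39384 kg/m³.

ρ ≈ 0.394 kg/m³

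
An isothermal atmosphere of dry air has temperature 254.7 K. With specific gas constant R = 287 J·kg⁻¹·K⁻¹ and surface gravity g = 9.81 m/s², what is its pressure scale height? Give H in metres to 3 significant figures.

H ≈ 7450 m

The scale height of an isothermal atmosphere is H = RT/g.
H = 287 × 254.7 / 9.81 = 73099/9.81 = 7451.5 m.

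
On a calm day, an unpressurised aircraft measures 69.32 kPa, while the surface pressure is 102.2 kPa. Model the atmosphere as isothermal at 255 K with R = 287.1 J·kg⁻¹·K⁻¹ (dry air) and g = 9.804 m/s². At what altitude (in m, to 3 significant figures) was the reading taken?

Scale height: H = RT/g = 287.1 × 255 / 9.804 = 7467.4 m.
Invert the barometric formula: z = H ln(P₀/P).
P₀/P = 102.2/69.32 = 1.4743; ln(1.4743) = 0.38818.
z = 7467.4 × 0.38818 = 2898.7 m.

z ≈ 2900 m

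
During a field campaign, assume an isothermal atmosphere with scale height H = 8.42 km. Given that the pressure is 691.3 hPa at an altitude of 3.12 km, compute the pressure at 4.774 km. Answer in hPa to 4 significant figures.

Between two levels, P₂ = P₁ exp(−Δz/H) with Δz = z₂ − z₁.
Δz = 4774.0 − 3120.0 = 1654.0 m; Δz/H = 1654.0/8420.0 = 0.19644.
P₂ = 691.3 × exp(−0.19644) = 691.3 × 0.82165 = 568.01 hPa.

P ≈ 568.0 hPa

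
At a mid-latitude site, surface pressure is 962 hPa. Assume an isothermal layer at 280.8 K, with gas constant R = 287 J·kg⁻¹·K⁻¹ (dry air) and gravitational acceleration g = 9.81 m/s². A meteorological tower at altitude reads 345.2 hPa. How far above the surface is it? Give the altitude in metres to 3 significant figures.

z ≈ 8420 m

Scale height: H = RT/g = 287 × 280.8 / 9.81 = 8215.0 m.
Invert the barometric formula: z = H ln(P₀/P).
P₀/P = 962/345.2 = 2.7868; ln(2.7868) = 1.0249.
z = 8215.0 × 1.0249 = 8419.6 m.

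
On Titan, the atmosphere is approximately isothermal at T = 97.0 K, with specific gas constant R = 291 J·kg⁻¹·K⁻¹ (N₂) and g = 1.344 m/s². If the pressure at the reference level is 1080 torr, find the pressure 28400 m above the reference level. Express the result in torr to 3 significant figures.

Scale height: H = RT/g = 291 × 97.0 / 1.344 = 21002 m.
Barometric formula: P = P₀ exp(−z/H).
z/H = 28400/21002 = 1.3523; exp(−1.3523) = 0.25864.
P = 1080 × 0.25864 = 279.33 torr.

P ≈ 279 torr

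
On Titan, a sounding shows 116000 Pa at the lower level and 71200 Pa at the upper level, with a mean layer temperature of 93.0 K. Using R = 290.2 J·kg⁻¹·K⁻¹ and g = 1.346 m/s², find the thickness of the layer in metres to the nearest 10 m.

Δz ≈ 9790 m

Hypsometric equation: Δz = (R T̄/g) ln(P₁/P₂).
R T̄/g = 290.2 × 93.0 / 1.346 = 20051 m.
ln(116000/71200) = ln(1.6292) = 0.48809.
Δz = 20051 × 0.48809 = 9786.7 m.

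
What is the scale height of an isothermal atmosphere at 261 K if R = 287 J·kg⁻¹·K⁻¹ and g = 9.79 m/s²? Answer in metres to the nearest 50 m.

H ≈ 7650 m

The scale height of an isothermal atmosphere is H = RT/g.
H = 287 × 261 / 9.79 = 74907/9.79 = 7651.4 m.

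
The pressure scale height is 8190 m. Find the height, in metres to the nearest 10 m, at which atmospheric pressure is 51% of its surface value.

Set P/P₀ = exp(−z/H) = 0.51, so z = −H ln(0.51).
−ln(0.51) = 0.67334; z = 8190.0 × 0.67334 = 5514.7 m.

z ≈ 5510 m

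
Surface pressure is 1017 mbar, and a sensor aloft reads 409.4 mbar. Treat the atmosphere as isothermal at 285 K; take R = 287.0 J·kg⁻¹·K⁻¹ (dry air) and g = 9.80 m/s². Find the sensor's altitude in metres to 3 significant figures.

z ≈ 7590 m

Scale height: H = RT/g = 287.0 × 285 / 9.80 = 8346.4 m.
Invert the barometric formula: z = H ln(P₀/P).
P₀/P = 1017/409.4 = 2.4841; ln(2.4841) = 0.90991.
z = 8346.4 × 0.90991 = 7594.5 m.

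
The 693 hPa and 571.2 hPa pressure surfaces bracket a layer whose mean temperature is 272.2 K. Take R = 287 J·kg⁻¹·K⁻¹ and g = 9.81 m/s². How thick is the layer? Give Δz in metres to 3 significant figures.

Hypsometric equation: Δz = (R T̄/g) ln(P₁/P₂).
R T̄/g = 287 × 272.2 / 9.81 = 7963.4 m.
ln(693/571.2) = ln(1.2132) = 0.19326.
Δz = 7963.4 × 0.19326 = 1539.0 m.

Δz ≈ 1540 m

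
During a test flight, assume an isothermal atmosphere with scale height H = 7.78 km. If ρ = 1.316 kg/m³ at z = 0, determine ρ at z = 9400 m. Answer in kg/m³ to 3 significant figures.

ρ ≈ 0.393 kg/m³

In an isothermal atmosphere, density decays like pressure: ρ = ρ₀ exp(−z/H).
z/H = 9400.0/7780.0 = 1.2082; exp(−1.2082) = 0.29873.
ρ = 1.316 × 0.29873 = 0.39313 kg/m³.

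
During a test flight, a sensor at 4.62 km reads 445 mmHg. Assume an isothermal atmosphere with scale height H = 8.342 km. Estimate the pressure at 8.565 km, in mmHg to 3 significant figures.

Between two levels, P₂ = P₁ exp(−Δz/H) with Δz = z₂ − z₁.
Δz = 8565.0 − 4620.0 = 3945.0 m; Δz/H = 3945.0/8342.0 = 0.47291.
P₂ = 445 × exp(−0.47291) = 445 × 0.62319 = 277.32 mmHg.

P ≈ 277 mmHg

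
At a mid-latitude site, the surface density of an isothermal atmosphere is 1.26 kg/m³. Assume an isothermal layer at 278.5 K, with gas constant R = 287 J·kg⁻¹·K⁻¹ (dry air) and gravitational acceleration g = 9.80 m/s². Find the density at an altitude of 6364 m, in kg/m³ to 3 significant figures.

Scale height: H = RT/g = 287 × 278.5 / 9.80 = 8156.1 m.
In an isothermal atmosphere, density decays like pressure: ρ = ρ₀ exp(−z/H).
z/H = 6364.0/8156.1 = 0.78027; exp(−0.78027) = 0.45828.
ρ = 1.26 × 0.45828 = 0.57743 kg/m³.

ρ ≈ 0.577 kg/m³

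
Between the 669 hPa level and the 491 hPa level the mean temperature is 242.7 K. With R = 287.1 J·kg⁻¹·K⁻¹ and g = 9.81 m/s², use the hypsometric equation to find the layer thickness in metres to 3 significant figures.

Δz ≈ 2200 m

Hypsometric equation: Δz = (R T̄/g) ln(P₁/P₂).
R T̄/g = 287.1 × 242.7 / 9.81 = 7102.9 m.
ln(669/491) = ln(1.3625) = 0.30932.
Δz = 7102.9 × 0.30932 = 2197.1 m.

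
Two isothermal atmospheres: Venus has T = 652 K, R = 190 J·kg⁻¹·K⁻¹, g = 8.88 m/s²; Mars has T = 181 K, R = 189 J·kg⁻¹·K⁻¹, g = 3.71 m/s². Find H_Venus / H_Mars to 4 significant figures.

H_Venus/H_Mars ≈ 1.513

H = RT/g for each body.
H_Venus = 190 × 652 / 8.88 = 13950 m.
H_Mars = 189 × 181 / 3.71 = 9220.8 m.
H_Venus/H_Mars = 13950/9220.8 = 1.5129.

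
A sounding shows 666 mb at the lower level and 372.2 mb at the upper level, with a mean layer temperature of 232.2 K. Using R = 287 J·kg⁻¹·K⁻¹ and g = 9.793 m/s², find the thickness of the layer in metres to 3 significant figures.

Hypsometric equation: Δz = (R T̄/g) ln(P₁/P₂).
R T̄/g = 287 × 232.2 / 9.793 = 6805.0 m.
ln(666/372.2) = ln(1.7894) = 0.58188.
Δz = 6805.0 × 0.58188 = 3959.7 m.

Δz ≈ 3960 m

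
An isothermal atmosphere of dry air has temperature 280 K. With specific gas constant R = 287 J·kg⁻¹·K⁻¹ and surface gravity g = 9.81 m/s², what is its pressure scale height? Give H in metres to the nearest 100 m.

The scale height of an isothermal atmosphere is H = RT/g.
H = 287 × 280 / 9.81 = 80360/9.81 = 8191.6 m.

H ≈ 8200 m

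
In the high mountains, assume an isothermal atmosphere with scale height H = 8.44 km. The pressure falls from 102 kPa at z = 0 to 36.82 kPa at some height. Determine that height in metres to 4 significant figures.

Invert the barometric formula: z = H ln(P₀/P).
P₀/P = 102/36.82 = 2.7702; ln(2.7702) = 1.0189.
z = 8440.0 × 1.0189 = 8599.5 m.

z ≈ 8600 m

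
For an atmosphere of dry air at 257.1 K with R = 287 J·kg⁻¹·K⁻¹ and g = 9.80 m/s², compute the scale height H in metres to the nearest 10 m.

H ≈ 7530 m

The scale height of an isothermal atmosphere is H = RT/g.
H = 287 × 257.1 / 9.80 = 73788/9.80 = 7529.4 m.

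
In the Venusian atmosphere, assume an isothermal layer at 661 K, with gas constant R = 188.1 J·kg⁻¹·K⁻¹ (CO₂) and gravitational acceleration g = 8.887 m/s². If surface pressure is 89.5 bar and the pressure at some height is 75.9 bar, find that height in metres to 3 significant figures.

z ≈ 2310 m

Scale height: H = RT/g = 188.1 × 661 / 8.887 = 13991 m.
Invert the barometric formula: z = H ln(P₀/P).
P₀/P = 89.5/75.9 = 1.1792; ln(1.1792) = 0.16484.
z = 13991 × 0.16484 = 2306.3 m.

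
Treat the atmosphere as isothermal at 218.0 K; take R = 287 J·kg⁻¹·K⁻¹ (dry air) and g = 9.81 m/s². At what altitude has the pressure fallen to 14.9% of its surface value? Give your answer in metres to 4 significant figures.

z ≈ 12140 m

Scale height: H = RT/g = 287 × 218.0 / 9.81 = 6377.8 m.
Set P/P₀ = exp(−z/H) = 0.149, so z = −H ln(0.149).
−ln(0.149) = 1.9038; z = 6377.8 × 1.9038 = 12142 m.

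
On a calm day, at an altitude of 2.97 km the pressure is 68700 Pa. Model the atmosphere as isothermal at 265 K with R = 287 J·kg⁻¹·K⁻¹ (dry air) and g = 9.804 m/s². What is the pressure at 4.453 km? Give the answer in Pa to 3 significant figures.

Scale height: H = RT/g = 287 × 265 / 9.804 = 7757.5 m.
Between two levels, P₂ = P₁ exp(−Δz/H) with Δz = z₂ − z₁.
Δz = 4453.0 − 2970.0 = 1483.0 m; Δz/H = 1483.0/7757.5 = 0.19117.
P₂ = 68700 × exp(−0.19117) = 68700 × 0.82599 = 56746 Pa.

P ≈ 56700 Pa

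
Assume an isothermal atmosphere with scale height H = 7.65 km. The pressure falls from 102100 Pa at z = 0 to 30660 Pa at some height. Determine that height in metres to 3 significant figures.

Invert the barometric formula: z = H ln(P₀/P).
P₀/P = 102100/30660 = 3.3301; ln(3.3301) = 1.2030.
z = 7650.0 × 1.2030 = 9203.0 m.

z ≈ 9200 m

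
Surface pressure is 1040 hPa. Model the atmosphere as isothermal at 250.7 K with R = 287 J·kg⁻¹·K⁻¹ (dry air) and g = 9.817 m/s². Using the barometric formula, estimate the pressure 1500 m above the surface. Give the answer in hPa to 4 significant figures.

Scale height: H = RT/g = 287 × 250.7 / 9.817 = 7329.2 m.
Barometric formula: P = P₀ exp(−z/H).
z/H = 1500.0/7329.2 = 0.20466; exp(−0.20466) = 0.81492.
P = 1040 × 0.81492 = 847.52 hPa.

P ≈ 847.5 hPa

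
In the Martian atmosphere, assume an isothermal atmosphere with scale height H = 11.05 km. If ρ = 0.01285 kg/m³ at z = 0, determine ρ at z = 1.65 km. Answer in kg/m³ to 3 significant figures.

ρ ≈ 0.0111 kg/m³

In an isothermal atmosphere, density decays like pressure: ρ = ρ₀ exp(−z/H).
z/H = 1650.0/11050 = 0.14932; exp(−0.14932) = 0.86129.
ρ = 0.01285 × 0.86129 = 0.011068 kg/m³.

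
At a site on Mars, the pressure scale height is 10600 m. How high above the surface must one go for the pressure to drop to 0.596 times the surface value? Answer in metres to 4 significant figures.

Set P/P₀ = exp(−z/H) = 0.596, so z = −H ln(0.596).
−ln(0.596) = 0.51751; z = 10600 × 0.51751 = 5485.6 m.

z ≈ 5486 m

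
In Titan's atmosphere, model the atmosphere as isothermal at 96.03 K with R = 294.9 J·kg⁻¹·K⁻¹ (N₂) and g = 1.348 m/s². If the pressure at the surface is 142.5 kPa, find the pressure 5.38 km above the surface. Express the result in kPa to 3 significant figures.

P ≈ 110 kPa

Scale height: H = RT/g = 294.9 × 96.03 / 1.348 = 21008 m.
Barometric formula: P = P₀ exp(−z/H).
z/H = 5380.0/21008 = 0.25609; exp(−0.25609) = 0.77407.
P = 142.5 × 0.77407 = 110.30 kPa.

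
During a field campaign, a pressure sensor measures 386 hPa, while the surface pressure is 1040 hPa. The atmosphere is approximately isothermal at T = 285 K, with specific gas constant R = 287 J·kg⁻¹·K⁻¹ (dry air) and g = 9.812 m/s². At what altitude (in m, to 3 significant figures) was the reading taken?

Scale height: H = RT/g = 287 × 285 / 9.812 = 8336.2 m.
Invert the barometric formula: z = H ln(P₀/P).
P₀/P = 1040/386 = 2.6943; ln(2.6943) = 0.99114.
z = 8336.2 × 0.99114 = 8262.3 m.

z ≈ 8260 m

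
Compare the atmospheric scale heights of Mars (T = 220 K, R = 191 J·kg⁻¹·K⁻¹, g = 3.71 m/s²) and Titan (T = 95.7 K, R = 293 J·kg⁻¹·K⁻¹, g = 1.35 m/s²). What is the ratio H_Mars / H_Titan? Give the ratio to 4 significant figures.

H_Mars/H_Titan ≈ 0.5453

H = RT/g for each body.
H_Mars = 191 × 220 / 3.71 = 11326 m.
H_Titan = 293 × 95.7 / 1.35 = 20770 m.
H_Mars/H_Titan = 11326/20770 = 0.54531.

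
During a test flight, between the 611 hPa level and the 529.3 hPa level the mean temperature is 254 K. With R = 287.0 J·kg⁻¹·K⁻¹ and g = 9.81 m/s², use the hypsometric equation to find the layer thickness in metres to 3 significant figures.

Δz ≈ 1070 m

Hypsometric equation: Δz = (R T̄/g) ln(P₁/P₂).
R T̄/g = 287.0 × 254 / 9.81 = 7431.0 m.
ln(611/529.3) = ln(1.1544) = 0.14358.
Δz = 7431.0 × 0.14358 = 1066.9 m.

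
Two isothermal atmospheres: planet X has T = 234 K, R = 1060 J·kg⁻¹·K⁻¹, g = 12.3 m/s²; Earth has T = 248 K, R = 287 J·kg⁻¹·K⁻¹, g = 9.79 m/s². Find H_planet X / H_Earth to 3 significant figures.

H = RT/g for each body.
H_planet X = 1060 × 234 / 12.3 = 20166 m.
H_Earth = 287 × 248 / 9.79 = 7270.3 m.
H_planet X/H_Earth = 20166/7270.3 = 2.7738.

H_planet X/H_Earth ≈ 2.77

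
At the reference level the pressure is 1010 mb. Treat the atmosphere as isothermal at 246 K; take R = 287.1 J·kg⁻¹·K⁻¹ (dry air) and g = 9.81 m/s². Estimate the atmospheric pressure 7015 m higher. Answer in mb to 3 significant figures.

P ≈ 381 mb

Scale height: H = RT/g = 287.1 × 246 / 9.81 = 7199.4 m.
Barometric formula: P = P₀ exp(−z/H).
z/H = 7015.0/7199.4 = 0.97439; exp(−0.97439) = 0.37742.
P = 1010 × 0.37742 = 381.19 mb.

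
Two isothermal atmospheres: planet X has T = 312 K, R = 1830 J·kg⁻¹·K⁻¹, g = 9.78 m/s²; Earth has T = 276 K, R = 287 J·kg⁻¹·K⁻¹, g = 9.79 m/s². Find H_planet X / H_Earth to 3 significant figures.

H_planet X/H_Earth ≈ 7.22

H = RT/g for each body.
H_planet X = 1830 × 312 / 9.78 = 58380 m.
H_Earth = 287 × 276 / 9.79 = 8091.1 m.
H_planet X/H_Earth = 58380/8091.1 = 7.2153.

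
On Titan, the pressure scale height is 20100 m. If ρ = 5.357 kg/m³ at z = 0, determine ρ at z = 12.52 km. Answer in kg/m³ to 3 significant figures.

ρ ≈ 2.87 kg/m³

In an isothermal atmosphere, density decays like pressure: ρ = ρ₀ exp(−z/H).
z/H = 12520/20100 = 0.62289; exp(−0.62289) = 0.53639.
ρ = 5.357 × 0.53639 = 2.8734 kg/m³.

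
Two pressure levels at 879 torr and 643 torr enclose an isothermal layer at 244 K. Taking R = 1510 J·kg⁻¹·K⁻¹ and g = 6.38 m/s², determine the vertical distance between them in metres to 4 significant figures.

Δz ≈ 18050 m

Hypsometric equation: Δz = (R T̄/g) ln(P₁/P₂).
R T̄/g = 1510 × 244 / 6.38 = 57749 m.
ln(879/643) = ln(1.3670) = 0.31262.
Δz = 57749 × 0.31262 = 18053 m.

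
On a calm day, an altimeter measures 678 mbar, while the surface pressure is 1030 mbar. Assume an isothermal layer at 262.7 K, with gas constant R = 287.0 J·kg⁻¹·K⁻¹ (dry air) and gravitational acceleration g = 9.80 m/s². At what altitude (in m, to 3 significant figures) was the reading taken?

z ≈ 3220 m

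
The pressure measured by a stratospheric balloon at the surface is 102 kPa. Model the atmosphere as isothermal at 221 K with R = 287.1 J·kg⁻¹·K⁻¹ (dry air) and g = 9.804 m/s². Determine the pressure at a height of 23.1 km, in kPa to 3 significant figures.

P ≈ 2.87 kPa

Scale height: H = RT/g = 287.1 × 221 / 9.804 = 6471.8 m.
Barometric formula: P = P₀ exp(−z/H).
z/H = 23100/6471.8 = 3.5693; exp(−3.5693) = 0.028176.
P = 102 × 0.028176 = 2.8740 kPa.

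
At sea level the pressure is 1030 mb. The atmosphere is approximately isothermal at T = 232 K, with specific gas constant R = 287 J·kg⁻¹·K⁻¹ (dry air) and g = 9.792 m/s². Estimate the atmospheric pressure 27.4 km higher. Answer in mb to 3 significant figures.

P ≈ 18.3 mb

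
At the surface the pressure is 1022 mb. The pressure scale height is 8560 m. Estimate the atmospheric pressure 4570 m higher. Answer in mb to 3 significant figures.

P ≈ 599 mb

Barometric formula: P = P₀ exp(−z/H).
z/H = 4570.0/8560.0 = 0.53388; exp(−0.53388) = 0.58633.
P = 1022 × 0.58633 = 599.23 mb.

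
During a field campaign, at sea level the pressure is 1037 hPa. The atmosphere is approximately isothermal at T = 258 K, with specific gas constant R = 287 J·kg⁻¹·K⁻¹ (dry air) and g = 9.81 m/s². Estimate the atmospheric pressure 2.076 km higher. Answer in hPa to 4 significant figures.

P ≈ 787.6 hPa

Scale height: H = RT/g = 287 × 258 / 9.81 = 7548.0 m.
Barometric formula: P = P₀ exp(−z/H).
z/H = 2076.0/7548.0 = 0.27504; exp(−0.27504) = 0.75954.
P = 1037 × 0.75954 = 787.64 hPa.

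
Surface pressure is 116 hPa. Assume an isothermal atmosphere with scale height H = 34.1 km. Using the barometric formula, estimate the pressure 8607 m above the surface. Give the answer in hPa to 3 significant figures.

P ≈ 90.1 hPa

Barometric formula: P = P₀ exp(−z/H).
z/H = 8607.0/34100 = 0.25240; exp(−0.25240) = 0.77693.
P = 116 × 0.77693 = 90.124 hPa.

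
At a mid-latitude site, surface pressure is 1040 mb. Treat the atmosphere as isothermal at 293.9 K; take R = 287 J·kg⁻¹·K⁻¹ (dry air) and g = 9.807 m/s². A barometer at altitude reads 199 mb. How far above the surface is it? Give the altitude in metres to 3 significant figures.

z ≈ 14200 m

Scale height: H = RT/g = 287 × 293.9 / 9.807 = 8600.9 m.
Invert the barometric formula: z = H ln(P₀/P).
P₀/P = 1040/199 = 5.2261; ln(5.2261) = 1.6537.
z = 8600.9 × 1.6537 = 14223 m.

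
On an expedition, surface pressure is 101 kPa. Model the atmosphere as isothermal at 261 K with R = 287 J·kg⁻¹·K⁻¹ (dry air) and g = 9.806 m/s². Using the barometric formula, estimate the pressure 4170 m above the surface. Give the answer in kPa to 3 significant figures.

Scale height: H = RT/g = 287 × 261 / 9.806 = 7638.9 m.
Barometric formula: P = P₀ exp(−z/H).
z/H = 4170.0/7638.9 = 0.54589; exp(−0.54589) = 0.57933.
P = 101 × 0.57933 = 58.512 kPa.

P ≈ 58.5 kPa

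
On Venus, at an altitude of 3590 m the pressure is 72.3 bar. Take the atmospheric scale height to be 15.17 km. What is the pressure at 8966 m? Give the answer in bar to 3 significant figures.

P ≈ 50.7 bar

Between two levels, P₂ = P₁ exp(−Δz/H) with Δz = z₂ − z₁.
Δz = 8966.0 − 3590.0 = 5376.0 m; Δz/H = 5376.0/15170 = 0.35438.
P₂ = 72.3 × exp(−0.35438) = 72.3 × 0.70161 = 50.726 bar.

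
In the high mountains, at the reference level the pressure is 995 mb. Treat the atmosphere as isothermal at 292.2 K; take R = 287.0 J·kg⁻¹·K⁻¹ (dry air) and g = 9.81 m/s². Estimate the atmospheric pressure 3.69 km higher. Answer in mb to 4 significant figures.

Scale height: H = RT/g = 287.0 × 292.2 / 9.81 = 8548.6 m.
Barometric formula: P = P₀ exp(−z/H).
z/H = 3690.0/8548.6 = 0.43165; exp(−0.43165) = 0.64944.
P = 995 × 0.64944 = 646.19 mb.

P ≈ 646.2 mb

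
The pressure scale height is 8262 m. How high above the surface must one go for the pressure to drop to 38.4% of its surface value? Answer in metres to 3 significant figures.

z ≈ 7910 m

Set P/P₀ = exp(−z/H) = 0.384, so z = −H ln(0.384).
−ln(0.384) = 0.95711; z = 8262.0 × 0.95711 = 7907.6 m.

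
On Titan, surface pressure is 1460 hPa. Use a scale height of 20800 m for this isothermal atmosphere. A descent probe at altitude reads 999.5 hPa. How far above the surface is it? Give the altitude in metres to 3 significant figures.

Invert the barometric formula: z = H ln(P₀/P).
P₀/P = 1460/999.5 = 1.4607; ln(1.4607) = 0.37892.
z = 20800 × 0.37892 = 7881.5 m.

z ≈ 7880 m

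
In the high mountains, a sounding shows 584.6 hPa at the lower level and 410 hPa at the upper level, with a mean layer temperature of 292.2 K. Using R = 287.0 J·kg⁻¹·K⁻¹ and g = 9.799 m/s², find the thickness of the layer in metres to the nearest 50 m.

Hypsometric equation: Δz = (R T̄/g) ln(P₁/P₂).
R T̄/g = 287.0 × 292.2 / 9.799 = 8558.2 m.
ln(584.6/410) = ln(1.4259) = 0.35480.
Δz = 8558.2 × 0.35480 = 3036.4 m.

Δz ≈ 3050 m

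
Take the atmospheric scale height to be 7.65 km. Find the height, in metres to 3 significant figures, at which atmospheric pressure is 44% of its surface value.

z ≈ 6280 m

Set P/P₀ = exp(−z/H) = 0.44, so z = −H ln(0.44).
−ln(0.44) = 0.82098; z = 7650.0 × 0.82098 = 6280.5 m.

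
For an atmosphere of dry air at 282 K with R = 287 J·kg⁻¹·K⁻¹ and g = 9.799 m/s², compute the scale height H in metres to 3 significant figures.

The scale height of an isothermal atmosphere is H = RT/g.
H = 287 × 282 / 9.799 = 80934/9.799 = 8259.4 m.

H ≈ 8260 m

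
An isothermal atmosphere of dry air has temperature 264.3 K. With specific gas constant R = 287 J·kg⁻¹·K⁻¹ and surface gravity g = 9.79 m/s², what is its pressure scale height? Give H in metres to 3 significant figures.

H ≈ 7750 m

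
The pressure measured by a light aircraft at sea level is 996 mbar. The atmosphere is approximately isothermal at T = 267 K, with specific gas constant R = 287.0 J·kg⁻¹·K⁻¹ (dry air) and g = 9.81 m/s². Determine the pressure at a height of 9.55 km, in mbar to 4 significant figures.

Scale height: H = RT/g = 287.0 × 267 / 9.81 = 7811.3 m.
Barometric formula: P = P₀ exp(−z/H).
z/H = 9550.0/7811.3 = 1.2226; exp(−1.2226) = 0.29446.
P = 996 × 0.29446 = 293.28 mbar.

P ≈ 293.3 mbar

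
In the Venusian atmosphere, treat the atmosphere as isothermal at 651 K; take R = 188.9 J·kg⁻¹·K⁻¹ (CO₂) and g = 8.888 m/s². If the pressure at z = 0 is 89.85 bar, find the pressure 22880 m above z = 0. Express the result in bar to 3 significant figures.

P ≈ 17.2 bar

Scale height: H = RT/g = 188.9 × 651 / 8.888 = 13836 m.
Barometric formula: P = P₀ exp(−z/H).
z/H = 22880/13836 = 1.6537; exp(−1.6537) = 0.19134.
P = 89.85 × 0.19134 = 17.192 bar.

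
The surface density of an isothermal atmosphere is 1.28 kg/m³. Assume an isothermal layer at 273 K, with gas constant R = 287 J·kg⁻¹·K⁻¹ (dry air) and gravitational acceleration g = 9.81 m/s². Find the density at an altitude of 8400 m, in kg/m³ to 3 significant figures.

Scale height: H = RT/g = 287 × 273 / 9.81 = 7986.9 m.
In an isothermal atmosphere, density decays like pressure: ρ = ρ₀ exp(−z/H).
z/H = 8400.0/7986.9 = 1.0517; exp(−1.0517) = 0.34934.
ρ = 1.28 × 0.34934 = 0.44716 kg/m³.

ρ ≈ 0.447 kg/m³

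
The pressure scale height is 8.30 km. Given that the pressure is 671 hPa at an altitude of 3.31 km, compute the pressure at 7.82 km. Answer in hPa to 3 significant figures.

P ≈ 390 hPa

Between two levels, P₂ = P₁ exp(−Δz/H) with Δz = z₂ − z₁.
Δz = 7820.0 − 3310.0 = 4510.0 m; Δz/H = 4510.0/8300.0 = 0.54337.
P₂ = 671 × exp(−0.54337) = 671 × 0.58079 = 389.71 hPa.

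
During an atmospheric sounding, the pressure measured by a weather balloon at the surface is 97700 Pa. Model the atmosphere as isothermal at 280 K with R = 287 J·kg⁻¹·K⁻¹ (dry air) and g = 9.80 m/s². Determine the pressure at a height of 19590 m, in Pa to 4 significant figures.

P ≈ 8961 Pa

Scale height: H = RT/g = 287 × 280 / 9.80 = 8200.0 m.
Barometric formula: P = P₀ exp(−z/H).
z/H = 19590/8200.0 = 2.3890; exp(−2.3890) = 0.091721.
P = 97700 × 0.091721 = 8961.1 Pa.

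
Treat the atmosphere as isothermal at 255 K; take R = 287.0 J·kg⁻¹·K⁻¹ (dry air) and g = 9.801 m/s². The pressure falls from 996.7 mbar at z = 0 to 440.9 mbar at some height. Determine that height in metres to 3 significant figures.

z ≈ 6090 m

Scale height: H = RT/g = 287.0 × 255 / 9.801 = 7467.1 m.
Invert the barometric formula: z = H ln(P₀/P).
P₀/P = 996.7/440.9 = 2.2606; ln(2.2606) = 0.81563.
z = 7467.1 × 0.81563 = 6090.4 m.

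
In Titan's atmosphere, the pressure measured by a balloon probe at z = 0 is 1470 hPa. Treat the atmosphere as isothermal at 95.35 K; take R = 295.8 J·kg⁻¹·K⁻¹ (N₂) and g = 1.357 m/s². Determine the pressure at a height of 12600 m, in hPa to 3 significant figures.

Scale height: H = RT/g = 295.8 × 95.35 / 1.357 = 20784 m.
Barometric formula: P = P₀ exp(−z/H).
z/H = 12600/20784 = 0.60624; exp(−0.60624) = 0.54540.
P = 1470 × 0.54540 = 801.74 hPa.

P ≈ 802 hPa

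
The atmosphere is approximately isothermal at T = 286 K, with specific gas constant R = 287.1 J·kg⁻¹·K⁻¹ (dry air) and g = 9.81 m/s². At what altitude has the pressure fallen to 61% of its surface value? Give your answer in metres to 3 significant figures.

Scale height: H = RT/g = 287.1 × 286 / 9.81 = 8370.1 m.
Set P/P₀ = exp(−z/H) = 0.61, so z = −H ln(0.61).
−ln(0.61) = 0.49430; z = 8370.1 × 0.49430 = 4137.3 m.

z ≈ 4140 m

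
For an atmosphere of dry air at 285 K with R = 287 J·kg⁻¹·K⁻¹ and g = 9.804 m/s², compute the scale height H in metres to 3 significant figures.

The scale height of an isothermal atmosphere is H = RT/g.
H = 287 × 285 / 9.804 = 81795/9.804 = 8343.0 m.

H ≈ 8340 m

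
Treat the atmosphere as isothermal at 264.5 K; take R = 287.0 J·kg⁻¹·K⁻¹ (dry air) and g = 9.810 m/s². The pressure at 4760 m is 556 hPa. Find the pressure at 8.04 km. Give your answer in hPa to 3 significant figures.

P ≈ 364 hPa

Scale height: H = RT/g = 287.0 × 264.5 / 9.810 = 7738.2 m.
Between two levels, P₂ = P₁ exp(−Δz/H) with Δz = z₂ − z₁.
Δz = 8040.0 − 4760.0 = 3280.0 m; Δz/H = 3280.0/7738.2 = 0.42387.
P₂ = 556 × exp(−0.42387) = 556 × 0.65451 = 363.91 hPa.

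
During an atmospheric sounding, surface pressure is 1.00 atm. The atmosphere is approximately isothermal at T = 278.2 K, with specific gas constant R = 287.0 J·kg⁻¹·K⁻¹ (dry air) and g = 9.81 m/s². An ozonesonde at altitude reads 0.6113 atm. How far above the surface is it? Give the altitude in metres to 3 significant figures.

Scale height: H = RT/g = 287.0 × 278.2 / 9.81 = 8139.0 m.
Invert the barometric formula: z = H ln(P₀/P).
P₀/P = 1.00/0.6113 = 1.6359; ln(1.6359) = 0.49219.
z = 8139.0 × 0.49219 = 4005.9 m.

z ≈ 4010 m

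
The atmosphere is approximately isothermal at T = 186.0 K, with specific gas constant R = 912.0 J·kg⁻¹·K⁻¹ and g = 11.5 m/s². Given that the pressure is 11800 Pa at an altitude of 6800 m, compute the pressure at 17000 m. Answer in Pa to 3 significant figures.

P ≈ 5910 Pa

Scale height: H = RT/g = 912.0 × 186.0 / 11.5 = 14751 m.
Between two levels, P₂ = P₁ exp(−Δz/H) with Δz = z₂ − z₁.
Δz = 17000 − 6800.0 = 10200 m; Δz/H = 10200/14751 = 0.69148.
P₂ = 11800 × exp(−0.69148) = 11800 × 0.50083 = 5909.8 Pa.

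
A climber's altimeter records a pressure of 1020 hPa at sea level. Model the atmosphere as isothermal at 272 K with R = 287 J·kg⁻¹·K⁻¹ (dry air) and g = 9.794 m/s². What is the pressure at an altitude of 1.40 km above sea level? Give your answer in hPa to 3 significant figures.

P ≈ 856 hPa

Scale height: H = RT/g = 287 × 272 / 9.794 = 7970.6 m.
Barometric formula: P = P₀ exp(−z/H).
z/H = 1400.0/7970.6 = 0.17565; exp(−0.17565) = 0.83891.
P = 1020 × 0.83891 = 855.69 hPa.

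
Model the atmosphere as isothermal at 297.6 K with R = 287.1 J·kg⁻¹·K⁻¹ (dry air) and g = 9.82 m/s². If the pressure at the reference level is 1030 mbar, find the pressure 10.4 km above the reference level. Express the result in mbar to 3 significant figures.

P ≈ 312 mbar

Scale height: H = RT/g = 287.1 × 297.6 / 9.82 = 8700.7 m.
Barometric formula: P = P₀ exp(−z/H).
z/H = 10400/8700.7 = 1.1953; exp(−1.1953) = 0.30261.
P = 1030 × 0.30261 = 311.69 mbar.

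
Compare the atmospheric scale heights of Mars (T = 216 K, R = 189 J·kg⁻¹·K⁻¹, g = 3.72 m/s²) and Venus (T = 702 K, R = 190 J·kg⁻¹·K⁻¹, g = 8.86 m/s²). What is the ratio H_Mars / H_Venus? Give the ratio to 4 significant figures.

H = RT/g for each body.
H_Mars = 189 × 216 / 3.72 = 10974 m.
H_Venus = 190 × 702 / 8.86 = 15054 m.
H_Mars/H_Venus = 10974/15054 = 0.72898.

H_Mars/H_Venus ≈ 0.7290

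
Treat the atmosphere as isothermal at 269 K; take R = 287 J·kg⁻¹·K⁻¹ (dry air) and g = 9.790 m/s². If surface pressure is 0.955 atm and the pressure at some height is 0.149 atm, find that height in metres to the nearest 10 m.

Scale height: H = RT/g = 287 × 269 / 9.790 = 7885.9 m.
Invert the barometric formula: z = H ln(P₀/P).
P₀/P = 0.955/0.149 = 6.4094; ln(6.4094) = 1.8578.
z = 7885.9 × 1.8578 = 14650 m.

z ≈ 14650 m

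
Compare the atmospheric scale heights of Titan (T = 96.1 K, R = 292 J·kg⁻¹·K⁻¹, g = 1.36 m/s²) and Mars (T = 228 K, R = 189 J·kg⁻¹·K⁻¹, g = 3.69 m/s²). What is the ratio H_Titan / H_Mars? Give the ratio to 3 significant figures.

H = RT/g for each body.
H_Titan = 292 × 96.1 / 1.36 = 20633 m.
H_Mars = 189 × 228 / 3.69 = 11678 m.
H_Titan/H_Mars = 20633/11678 = 1.7668.

H_Titan/H_Mars ≈ 1.77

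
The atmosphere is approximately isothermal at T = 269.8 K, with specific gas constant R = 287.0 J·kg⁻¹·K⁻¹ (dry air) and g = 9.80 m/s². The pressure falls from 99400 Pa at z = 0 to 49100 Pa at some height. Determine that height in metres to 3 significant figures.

Scale height: H = RT/g = 287.0 × 269.8 / 9.80 = 7901.3 m.
Invert the barometric formula: z = H ln(P₀/P).
P₀/P = 99400/49100 = 2.0244; ln(2.0244) = 0.70527.
z = 7901.3 × 0.70527 = 5572.5 m.

z ≈ 5570 m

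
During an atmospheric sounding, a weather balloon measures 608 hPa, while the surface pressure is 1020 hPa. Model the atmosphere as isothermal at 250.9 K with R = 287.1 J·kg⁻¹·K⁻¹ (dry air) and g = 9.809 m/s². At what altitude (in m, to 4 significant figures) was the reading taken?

z ≈ 3799 m

Scale height: H = RT/g = 287.1 × 250.9 / 9.809 = 7343.6 m.
Invert the barometric formula: z = H ln(P₀/P).
P₀/P = 1020/608 = 1.6776; ln(1.6776) = 0.51736.
z = 7343.6 × 0.51736 = 3799.3 m.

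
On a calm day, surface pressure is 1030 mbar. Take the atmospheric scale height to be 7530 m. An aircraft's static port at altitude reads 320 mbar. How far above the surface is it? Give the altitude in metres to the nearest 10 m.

z ≈ 8800 m

Invert the barometric formula: z = H ln(P₀/P).
P₀/P = 1030/320 = 3.2188; ln(3.2188) = 1.1690.
z = 7530.0 × 1.1690 = 8802.6 m.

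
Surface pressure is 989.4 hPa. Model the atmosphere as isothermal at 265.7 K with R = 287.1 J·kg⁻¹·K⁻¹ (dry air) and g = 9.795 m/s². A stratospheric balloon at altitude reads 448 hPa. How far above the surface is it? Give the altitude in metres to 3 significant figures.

z ≈ 6170 m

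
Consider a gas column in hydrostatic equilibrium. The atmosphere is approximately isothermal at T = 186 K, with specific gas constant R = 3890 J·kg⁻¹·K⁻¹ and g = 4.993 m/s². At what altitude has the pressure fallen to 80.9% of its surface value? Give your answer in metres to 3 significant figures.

z ≈ 30700 m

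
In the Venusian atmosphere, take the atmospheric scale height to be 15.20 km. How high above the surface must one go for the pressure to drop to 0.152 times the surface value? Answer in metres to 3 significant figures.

Set P/P₀ = exp(−z/H) = 0.152, so z = −H ln(0.152).
−ln(0.152) = 1.8839; z = 15200 × 1.8839 = 28635 m.

z ≈ 28600 m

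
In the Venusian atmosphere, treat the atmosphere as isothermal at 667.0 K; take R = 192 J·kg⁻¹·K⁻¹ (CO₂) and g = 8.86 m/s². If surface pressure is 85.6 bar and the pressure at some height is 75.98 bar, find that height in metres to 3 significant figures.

z ≈ 1720 m

Scale height: H = RT/g = 192 × 667.0 / 8.86 = 14454 m.
Invert the barometric formula: z = H ln(P₀/P).
P₀/P = 85.6/75.98 = 1.1266; ln(1.1266) = 0.11920.
z = 14454 × 0.11920 = 1722.9 m.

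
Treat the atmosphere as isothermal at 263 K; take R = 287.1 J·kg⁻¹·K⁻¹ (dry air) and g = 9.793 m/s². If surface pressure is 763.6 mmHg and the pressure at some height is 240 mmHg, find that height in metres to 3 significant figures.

z ≈ 8920 m

Scale height: H = RT/g = 287.1 × 263 / 9.793 = 7710.3 m.
Invert the barometric formula: z = H ln(P₀/P).
P₀/P = 763.6/240 = 3.1817; ln(3.1817) = 1.1574.
z = 7710.3 × 1.1574 = 8923.9 m.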